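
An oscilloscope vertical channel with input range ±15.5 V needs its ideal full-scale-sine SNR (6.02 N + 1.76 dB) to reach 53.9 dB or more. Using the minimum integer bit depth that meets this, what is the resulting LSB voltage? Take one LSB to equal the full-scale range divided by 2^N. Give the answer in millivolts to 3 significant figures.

60.5 mV

Full-scale range = 15.5 V − (-15.5 V) = 31 V.
Solving 6.02 N ≥ 53.9 − 1.76: N ≥ 8.661. Round up → N = 9.
LSB = 31 V ÷ 2^9 = 31/512 V = 60.5 mV.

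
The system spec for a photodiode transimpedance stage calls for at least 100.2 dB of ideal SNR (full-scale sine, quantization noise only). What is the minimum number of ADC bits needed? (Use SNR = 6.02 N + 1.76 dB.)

17 bits

N ≥ (100.2 − 1.76)/6.02 = 16.352 → N_min = 17.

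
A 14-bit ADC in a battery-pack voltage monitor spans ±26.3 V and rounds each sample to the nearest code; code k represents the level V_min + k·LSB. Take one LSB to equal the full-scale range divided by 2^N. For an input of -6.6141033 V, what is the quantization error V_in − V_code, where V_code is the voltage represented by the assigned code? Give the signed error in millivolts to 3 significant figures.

Span: 26.3 V − (-26.3 V) = 52.6 V. LSB = 52.6 V / 2^14 ≈ 3.210 mV.
Position in LSBs: (-6.6141033 − (-26.3)) × 16384/52.6 = 6131.8200; rounding gives k = 6132.
Reconstructed level: -26.3 + 6132 × 52.6/16384 V = -6.6135253906 V.
Error = V_in − V_code = -6.6141033 − (-6.6135253906) = −0.578 mV.

−0.578 mV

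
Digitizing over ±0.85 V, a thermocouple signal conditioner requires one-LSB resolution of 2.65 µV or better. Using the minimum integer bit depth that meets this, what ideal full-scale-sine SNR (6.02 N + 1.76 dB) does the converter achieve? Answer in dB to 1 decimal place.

Span: 0.85 V − (-0.85 V) = 1.7 V.
Need 2^N ≥ 1.7 V / 2.65 µV = 641500 → N_min = 20.
SNR = 6.02 × 20 + 1.76 = 122.16 dB.

122.2 dB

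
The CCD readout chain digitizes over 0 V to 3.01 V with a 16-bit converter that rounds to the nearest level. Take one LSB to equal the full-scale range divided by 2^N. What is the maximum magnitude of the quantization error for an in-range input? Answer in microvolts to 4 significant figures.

22.96 µV

Range is 3.01 V.
Step size = 3.01/65536 V = 45.9290 µV.
Worst-case error for round-to-nearest is half an LSB: 22.96 µV.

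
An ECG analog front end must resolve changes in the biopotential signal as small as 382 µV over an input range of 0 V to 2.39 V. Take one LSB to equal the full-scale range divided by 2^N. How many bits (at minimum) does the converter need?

13 bits

Full-scale range = 2.39 V.
Required number of levels: 2.39/382 µV = 6256.5; smallest N with 2^N ≥ that is 13.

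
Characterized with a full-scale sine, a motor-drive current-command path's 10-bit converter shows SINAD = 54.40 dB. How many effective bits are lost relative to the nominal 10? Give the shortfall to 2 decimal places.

N_eff = (54.40 − 1.76)/6.02 = 8.7442 bits.
10 − 8.7442 = 1.26 bits below nominal.

1.26 bits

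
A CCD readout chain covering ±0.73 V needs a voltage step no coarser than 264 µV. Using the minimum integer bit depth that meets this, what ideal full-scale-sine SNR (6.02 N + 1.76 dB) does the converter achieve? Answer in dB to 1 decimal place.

80.0 dB

The full-scale span is 0.73 − (-0.73) = 1.46 V.
Levels needed ≥ 1.46/264 µV = 5530. 2^13 = 8192 suffices, so N_min = 13.
6.02(13) + 1.76 = 80.02 dB.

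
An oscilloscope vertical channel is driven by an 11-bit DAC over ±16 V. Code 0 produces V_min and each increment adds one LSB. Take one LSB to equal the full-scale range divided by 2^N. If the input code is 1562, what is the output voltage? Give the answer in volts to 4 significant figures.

Span: 16 V − (-16 V) = 32 V. LSB = 32 V / 2^11.
V_out = -16 + 1562 × (32/2048) V
      = -16 + 24.4063 = 8.40625 V.

8.406 V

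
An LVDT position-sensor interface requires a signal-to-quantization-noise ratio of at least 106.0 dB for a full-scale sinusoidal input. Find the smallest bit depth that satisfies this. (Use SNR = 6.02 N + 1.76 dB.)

Solving 6.02 N ≥ 106.0 − 1.76: N ≥ 17.316. Round up → N = 18.

18 bits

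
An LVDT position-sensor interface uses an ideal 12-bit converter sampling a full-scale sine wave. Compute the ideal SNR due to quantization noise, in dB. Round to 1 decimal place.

74.0 dB

6.02(12) + 1.76 = 72.24 + 1.76 = 74.00 dB.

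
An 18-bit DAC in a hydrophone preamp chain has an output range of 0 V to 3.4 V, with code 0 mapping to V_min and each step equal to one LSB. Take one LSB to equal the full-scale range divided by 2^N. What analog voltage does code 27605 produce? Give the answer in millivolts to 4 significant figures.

358.0 mV

Range is 3.4 V. LSB = 3.4 V / 2^18.
V_out = 0 + 27605 × (3.4/262144) V
      = 0 + 0.358036 = 0.358036 V.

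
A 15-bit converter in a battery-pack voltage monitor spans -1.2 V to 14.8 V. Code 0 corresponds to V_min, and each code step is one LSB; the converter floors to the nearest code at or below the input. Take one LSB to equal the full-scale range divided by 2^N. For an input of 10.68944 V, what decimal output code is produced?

Span: 14.8 V − (-1.2 V) = 16 V. LSB = 16 V / 2^15 ≈ 488.3 µV.
code = ⌊(V_in − V_min)/LSB⌋ = ⌊(V_in − V_min) × 2^15 / range⌋
     = ⌊(10.68944 − (-1.2)) × 32768 / 16⌋ = ⌊11.88944 × 32768/16⌋
     = ⌊24349.573⌋ = 24349.

24349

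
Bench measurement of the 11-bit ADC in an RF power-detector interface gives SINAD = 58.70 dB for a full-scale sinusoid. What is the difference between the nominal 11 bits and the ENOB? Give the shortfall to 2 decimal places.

N_eff = (58.70 − 1.76)/6.02 = 9.4585 bits.
Lost resolution: 11 − 9.4585 = 1.5415 bits.

1.54 bits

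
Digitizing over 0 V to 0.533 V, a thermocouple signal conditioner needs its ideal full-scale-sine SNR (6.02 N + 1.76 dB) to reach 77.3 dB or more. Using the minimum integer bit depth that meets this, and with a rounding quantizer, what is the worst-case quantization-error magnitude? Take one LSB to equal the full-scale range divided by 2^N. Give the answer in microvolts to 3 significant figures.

V_FS = 0.533 V.
6.02 N + 1.76 ≥ 77.3 gives N ≥ 12.548, so the minimum integer is 13.
Step size = 0.533/8192 V = 65.063 µV.
Max error for round-to-nearest is LSB/2 = 32.5 µV.

32.5 µV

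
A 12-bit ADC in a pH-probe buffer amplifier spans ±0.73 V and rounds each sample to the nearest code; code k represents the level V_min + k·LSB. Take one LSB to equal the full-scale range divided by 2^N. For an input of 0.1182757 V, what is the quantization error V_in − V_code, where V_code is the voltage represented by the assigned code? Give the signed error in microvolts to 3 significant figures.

−64.1 µV

Full-scale range = 0.73 V − (-0.73 V) = 1.46 V. LSB = 1.46 V / 2^12 ≈ 356.4 µV.
(V_in − V_min)/LSB = (0.1182757 − (-0.73)) × 4096/1.46 = 2379.8200 → nearest code k = 2380.
V_code = V_min + k × range/2^12 = -0.73 + 2380 × 1.46/4096 = 0.1183398438 V.
V_in − V_code = 0.1182757 − (0.1183398438) = −64.1 µV.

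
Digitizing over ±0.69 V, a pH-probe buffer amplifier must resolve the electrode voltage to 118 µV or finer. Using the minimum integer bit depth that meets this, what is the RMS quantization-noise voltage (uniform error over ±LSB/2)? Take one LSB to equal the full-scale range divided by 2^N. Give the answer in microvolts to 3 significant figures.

24.3 µV

Span: 0.69 V − (-0.69 V) = 1.38 V.
Levels needed ≥ 1.38/118 µV = 11690. 2^14 = 16384 suffices, so N_min = 14.
Step size = 1.38/16384 V = 84.229 µV.
σ_q = LSB/√12 = 84.229 µV/3.4641 = 24.3 µV.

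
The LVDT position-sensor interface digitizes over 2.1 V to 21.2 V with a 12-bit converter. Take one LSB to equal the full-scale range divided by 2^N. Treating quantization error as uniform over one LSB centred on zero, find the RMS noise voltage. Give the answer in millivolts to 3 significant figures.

The full-scale span is 21.2 − (2.1) = 19.1 V.
Step size = 19.1/4096 V = 4.6631 mV.
RMS of a uniform error over width LSB is LSB/√12 = 1.35 mV.

1.35 mV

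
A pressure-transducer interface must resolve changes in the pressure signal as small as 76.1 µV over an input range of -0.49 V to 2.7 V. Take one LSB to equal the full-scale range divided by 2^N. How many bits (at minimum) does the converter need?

The full-scale span is 2.7 − (-0.49) = 3.19 V.
Need 2^N ≥ 3.19 V / 76.1 µV = 41920 → N_min = 16.

16 bits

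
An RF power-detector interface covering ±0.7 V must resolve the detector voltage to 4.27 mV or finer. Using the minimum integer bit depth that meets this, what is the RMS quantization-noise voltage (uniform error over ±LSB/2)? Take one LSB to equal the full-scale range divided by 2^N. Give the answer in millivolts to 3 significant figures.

0.789 mV

Span: 0.7 V − (-0.7 V) = 1.4 V.
Levels needed ≥ 1.4/4.27 mV = 327.9. 2^9 = 512 suffices, so N_min = 9.
Step size = 1.4/512 V = 2.7344 mV.
V_rms = LSB/√12 = 0.789 mV.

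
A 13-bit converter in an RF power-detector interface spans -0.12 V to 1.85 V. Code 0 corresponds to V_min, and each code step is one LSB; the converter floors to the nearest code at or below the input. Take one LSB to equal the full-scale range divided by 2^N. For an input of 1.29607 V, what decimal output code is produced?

5888

Span: 1.85 V − (-0.12 V) = 1.97 V. LSB = 1.97 V / 2^13 ≈ 240.5 µV.
V_in − V_min = 1.29607 − (-0.12) = 1.41607 V.
Divide by LSB: 1.41607 × 8192/1.97 = 5888.5510.
Truncating gives code 5888.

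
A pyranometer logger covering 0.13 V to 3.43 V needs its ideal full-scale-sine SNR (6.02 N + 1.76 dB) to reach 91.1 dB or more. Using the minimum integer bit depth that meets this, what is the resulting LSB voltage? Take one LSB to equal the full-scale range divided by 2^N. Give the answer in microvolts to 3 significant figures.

101 µV

Full-scale range = 3.43 V − (0.13 V) = 3.3 V.
N ≥ (91.1 − 1.76)/6.02 = 14.841 → N_min = 15.
LSB = 3.3 V / 2^15 = 101 µV.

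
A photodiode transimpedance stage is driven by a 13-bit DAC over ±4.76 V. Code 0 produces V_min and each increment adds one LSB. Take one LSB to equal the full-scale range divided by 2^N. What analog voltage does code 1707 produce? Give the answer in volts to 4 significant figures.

The full-scale span is 4.76 − (-4.76) = 9.52 V. LSB = 9.52 V / 2^13.
V_out = -4.76 + 1707 × (9.52/8192) V
      = -4.76 V + 1.98372 V = -2.77628 V.

-2.776 V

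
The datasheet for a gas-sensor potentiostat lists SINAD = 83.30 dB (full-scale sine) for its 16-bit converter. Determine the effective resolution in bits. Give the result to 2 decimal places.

13.54 bits

(83.30 − 1.76) / 6.02 = 81.54/6.02 = 13.5449 effective bits.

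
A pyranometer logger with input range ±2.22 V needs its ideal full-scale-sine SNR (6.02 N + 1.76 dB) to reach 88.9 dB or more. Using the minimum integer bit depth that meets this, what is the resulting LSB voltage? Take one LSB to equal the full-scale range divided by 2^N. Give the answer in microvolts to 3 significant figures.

Full-scale range = 2.22 V − (-2.22 V) = 4.44 V.
6.02 N + 1.76 ≥ 88.9 gives N ≥ 14.475, so the minimum integer is 15.
LSB = 4.44 V / 2^15 = 135 µV.

135 µV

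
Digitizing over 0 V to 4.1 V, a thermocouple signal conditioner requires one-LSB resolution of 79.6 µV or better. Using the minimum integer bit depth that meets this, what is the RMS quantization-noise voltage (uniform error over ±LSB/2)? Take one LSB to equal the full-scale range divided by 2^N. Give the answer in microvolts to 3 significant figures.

18.1 µV

V_FS = 4.1 V.
4.1 V / 79.6 µV = 51510. Since 2^15 = 32768 and 2^16 = 65536, N = 16.
One LSB is 4.1 V / 65536 = 62.561 µV.
σ_q = LSB/√12 = 62.561 µV/3.4641 = 18.1 µV.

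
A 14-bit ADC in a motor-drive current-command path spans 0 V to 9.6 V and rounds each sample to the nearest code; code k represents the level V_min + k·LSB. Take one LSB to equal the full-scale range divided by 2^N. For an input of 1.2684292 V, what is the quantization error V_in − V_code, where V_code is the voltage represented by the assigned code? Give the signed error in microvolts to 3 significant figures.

−125 µV

Full-scale range = 9.6 V. LSB = 9.6 V / 2^14 ≈ 0.5859 mV.
(V_in − V_min)/LSB = (1.2684292 − (0)) × 16384/9.6 = 2164.7858 → nearest code k = 2165.
V_code = 0 + (2165/16384) × 9.6 = 1.2685546875 V.
Error = V_in − V_code = 1.2684292 − (1.2685546875) = −125 µV.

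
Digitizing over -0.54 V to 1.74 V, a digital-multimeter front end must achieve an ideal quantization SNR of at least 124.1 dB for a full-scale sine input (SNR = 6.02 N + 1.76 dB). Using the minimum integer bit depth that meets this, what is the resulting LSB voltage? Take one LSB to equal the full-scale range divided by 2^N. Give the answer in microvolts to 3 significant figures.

1.09 µV

Range = 1.74 − (-0.54) = 2.28 V.
6.02 N + 1.76 ≥ 124.1 gives N ≥ 20.322, so the minimum integer is 21.
LSB = 2.28 V ÷ 2^21 = 2.28/2097152 V = 1.09 µV.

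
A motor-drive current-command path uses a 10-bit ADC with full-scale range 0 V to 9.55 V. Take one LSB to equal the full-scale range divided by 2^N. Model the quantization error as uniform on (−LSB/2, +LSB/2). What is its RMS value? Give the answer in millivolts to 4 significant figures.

Span = 9.55 V.
One LSB is 9.55 V / 1024 = 9.32617 mV.
σ_q = LSB/√12 = 9.32617 mV/3.4641 = 2.692 mV.

2.692 mV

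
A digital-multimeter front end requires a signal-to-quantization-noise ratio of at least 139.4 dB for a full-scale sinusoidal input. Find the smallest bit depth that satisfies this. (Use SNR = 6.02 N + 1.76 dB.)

Required N = ⌈(139.4 − 1.76)/6.02⌉ = ⌈22.864⌉ = 23.

23 bits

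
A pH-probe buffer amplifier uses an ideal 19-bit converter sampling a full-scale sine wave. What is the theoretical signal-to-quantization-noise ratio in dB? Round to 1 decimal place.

116.1 dB

SNR = 6.02·19 + 1.76 = 116.14 dB.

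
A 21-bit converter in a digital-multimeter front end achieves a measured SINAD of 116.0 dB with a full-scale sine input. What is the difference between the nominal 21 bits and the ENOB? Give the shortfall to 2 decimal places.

2.02 bits

Effective bits = (116.0 − 1.76)/6.02 = 18.9767.
Shortfall = 21 − 18.9767 = 2.0233 bits.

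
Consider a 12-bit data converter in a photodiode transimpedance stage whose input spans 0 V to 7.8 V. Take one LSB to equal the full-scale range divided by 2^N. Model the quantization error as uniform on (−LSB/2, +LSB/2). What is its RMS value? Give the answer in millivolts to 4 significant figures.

V_FS = 7.8 V.
Step size = 7.8/4096 V = 1.90430 mV.
V_rms = LSB/√12 = 1.90430 mV / √12 = 0.5497 mV.

0.5497 mV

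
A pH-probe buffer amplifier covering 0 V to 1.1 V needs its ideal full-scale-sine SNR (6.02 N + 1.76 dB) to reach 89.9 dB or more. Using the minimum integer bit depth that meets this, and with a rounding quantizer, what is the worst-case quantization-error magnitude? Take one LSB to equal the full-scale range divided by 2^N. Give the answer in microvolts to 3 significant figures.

Range is 1.1 V.
6.02 N + 1.76 ≥ 89.9 gives N ≥ 14.641, so the minimum integer is 15.
LSB = 1.1 V / 2^15 = 33.569 µV.
Half an LSB is 16.8 µV.

16.8 µV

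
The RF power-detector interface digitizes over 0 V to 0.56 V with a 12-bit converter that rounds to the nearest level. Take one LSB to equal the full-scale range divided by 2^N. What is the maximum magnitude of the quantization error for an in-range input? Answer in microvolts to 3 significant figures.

68.4 µV

Span = 0.56 V.
LSB = 0.56 V ÷ 2^12 = 0.56/4096 V = 136.72 µV.
|e|_max = LSB/2 = 68.4 µV.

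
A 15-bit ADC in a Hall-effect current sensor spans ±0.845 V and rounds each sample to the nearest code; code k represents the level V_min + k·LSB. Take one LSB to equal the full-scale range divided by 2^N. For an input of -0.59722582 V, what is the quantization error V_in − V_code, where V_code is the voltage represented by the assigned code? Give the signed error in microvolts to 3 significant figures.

+9.29 µV

Range = 0.845 − (-0.845) = 1.69 V. LSB = 1.69 V / 2^15 ≈ 51.57 µV.
Position in LSBs: (-0.59722582 − (-0.845)) × 32768/1.69 = 4804.1801; rounding gives k = 4804.
V_code = V_min + k × range/2^15 = -0.845 + 4804 × 1.69/32768 = -0.59723510742 V.
V_in − V_code = -0.59722582 − (-0.59723510742) = +9.29 µV.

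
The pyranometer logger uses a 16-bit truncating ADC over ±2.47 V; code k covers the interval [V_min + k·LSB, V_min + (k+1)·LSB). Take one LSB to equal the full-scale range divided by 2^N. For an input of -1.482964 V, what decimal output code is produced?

13094

Range = 2.47 − (-2.47) = 4.94 V. LSB = 4.94 V / 2^16 ≈ 75.38 µV.
code = ⌊(V_in − V_min)/LSB⌋ = ⌊(V_in − V_min) × 2^16 / range⌋
     = ⌊(-1.482964 − (-2.47)) × 65536 / 4.94⌋ = ⌊0.987036 × 65536/4.94⌋
     = ⌊13094.411⌋ = 13094.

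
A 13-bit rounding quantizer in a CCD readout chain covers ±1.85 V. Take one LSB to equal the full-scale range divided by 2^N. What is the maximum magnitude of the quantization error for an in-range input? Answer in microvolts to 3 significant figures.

226 µV

Full-scale range = 1.85 V − (-1.85 V) = 3.7 V.
One LSB is 3.7 V / 8192 = 451.66 µV.
Worst-case error for round-to-nearest is half an LSB: 226 µV.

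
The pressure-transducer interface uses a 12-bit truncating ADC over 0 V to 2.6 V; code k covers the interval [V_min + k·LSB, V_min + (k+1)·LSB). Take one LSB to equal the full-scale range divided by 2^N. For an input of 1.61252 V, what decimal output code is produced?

2540

V_FS = 2.6 V. LSB = 2.6 V / 2^12 ≈ 0.6348 mV.
V_in − V_min = 1.61252 − (0) = 1.61252 V.
Divide by LSB: 1.61252 × 4096/2.6 = 2540.3392.
Truncating gives code 2540.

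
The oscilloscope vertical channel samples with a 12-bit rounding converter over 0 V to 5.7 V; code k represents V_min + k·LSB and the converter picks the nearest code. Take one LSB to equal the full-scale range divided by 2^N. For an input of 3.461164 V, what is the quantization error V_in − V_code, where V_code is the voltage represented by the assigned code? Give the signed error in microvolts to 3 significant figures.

V_FS = 5.7 V. LSB = 5.7 V / 2^12 ≈ 1.392 mV.
(3.461164 − (0)) / LSB = 3.461164 × 4096/5.7 = 2487.1803. Nearest integer: k = 2487.
V_code = V_min + k × range/2^12 = 0 + 2487 × 5.7/4096 = 3.460913086 V.
e = 3.461164 − (3.460913086) = +251 µV.

+251 µV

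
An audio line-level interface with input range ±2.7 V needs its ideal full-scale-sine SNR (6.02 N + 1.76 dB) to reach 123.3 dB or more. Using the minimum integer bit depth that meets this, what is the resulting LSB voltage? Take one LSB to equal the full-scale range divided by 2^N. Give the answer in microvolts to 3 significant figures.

2.57 µV

Full-scale range = 2.7 V − (-2.7 V) = 5.4 V.
6.02 N + 1.76 ≥ 123.3 gives N ≥ 20.189, so the minimum integer is 21.
Step size = 5.4/2097152 V = 2.57 µV.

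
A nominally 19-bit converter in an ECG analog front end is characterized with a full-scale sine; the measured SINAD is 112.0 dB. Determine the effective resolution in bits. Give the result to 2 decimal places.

18.31 bits

ENOB = (SINAD − 1.76) / 6.02 = (112.0 − 1.76) / 6.02 = 110.24 / 6.02 = 18.3123.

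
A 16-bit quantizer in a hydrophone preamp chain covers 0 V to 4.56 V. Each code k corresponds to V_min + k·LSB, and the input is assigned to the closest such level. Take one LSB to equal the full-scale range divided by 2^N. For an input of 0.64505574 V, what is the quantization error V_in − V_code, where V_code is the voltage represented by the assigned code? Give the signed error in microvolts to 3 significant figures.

−21.2 µV

Range is 4.56 V. LSB = 4.56 V / 2^16 ≈ 69.58 µV.
Position in LSBs: (0.64505574 − (0)) × 65536/4.56 = 9270.6958; rounding gives k = 9271.
Reconstructed level: 0 + 9271 × 4.56/65536 V = 0.64507690430 V.
V_in − V_code = 0.64505574 − (0.64507690430) = −21.2 µV.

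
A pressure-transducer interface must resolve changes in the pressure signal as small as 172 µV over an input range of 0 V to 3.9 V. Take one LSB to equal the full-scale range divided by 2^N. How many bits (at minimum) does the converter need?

Full-scale range = 3.9 V.
3.9 V / 172 µV = 22670. Since 2^14 = 16384 and 2^15 = 32768, N = 15.

15 bits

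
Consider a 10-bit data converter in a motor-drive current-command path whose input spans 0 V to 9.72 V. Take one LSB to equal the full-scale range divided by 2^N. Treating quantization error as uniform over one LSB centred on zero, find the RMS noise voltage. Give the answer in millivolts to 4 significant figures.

2.740 mV

Range is 9.72 V.
LSB = 9.72 V / 2^10 = 9.49219 mV.
V_rms = LSB/√12 = 9.49219 mV / √12 = 2.740 mV.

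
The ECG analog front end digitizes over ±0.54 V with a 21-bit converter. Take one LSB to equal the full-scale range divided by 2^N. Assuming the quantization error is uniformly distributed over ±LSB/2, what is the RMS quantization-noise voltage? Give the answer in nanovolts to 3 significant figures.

149 nV

The full-scale span is 0.54 − (-0.54) = 1.08 V.
One LSB is 1.08 V / 2097152 = 0.51498 µV.
σ_q = LSB/√12 = 0.51498 µV/3.4641 = 149 nV.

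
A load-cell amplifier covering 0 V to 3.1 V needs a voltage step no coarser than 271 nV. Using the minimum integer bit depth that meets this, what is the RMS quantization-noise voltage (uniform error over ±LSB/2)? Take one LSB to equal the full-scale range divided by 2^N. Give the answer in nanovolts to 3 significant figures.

53.3 nV

V_FS = 3.1 V.
Levels needed ≥ 3.1/271 nV = 1.144e7. 2^24 = 16777216 suffices, so N_min = 24.
LSB = 3.1 V / 2^24 = 184.77 nV.
σ_q = LSB/√12 = 184.77 nV/3.4641 = 53.3 nV.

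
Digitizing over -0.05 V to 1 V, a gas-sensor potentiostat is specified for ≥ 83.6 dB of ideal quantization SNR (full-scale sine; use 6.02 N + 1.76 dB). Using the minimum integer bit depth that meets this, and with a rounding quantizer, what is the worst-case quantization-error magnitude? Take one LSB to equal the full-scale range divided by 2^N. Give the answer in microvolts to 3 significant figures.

Range = 1 − (-0.05) = 1.05 V.
Required N = ⌈(83.6 − 1.76)/6.02⌉ = ⌈13.595⌉ = 14.
LSB = 1.05 V / 2^14 = 64.087 µV.
Max error for round-to-nearest is LSB/2 = 32.0 µV.

32.0 µV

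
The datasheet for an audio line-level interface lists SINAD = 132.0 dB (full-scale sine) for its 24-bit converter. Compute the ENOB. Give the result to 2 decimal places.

21.63 bits

Inverting SNR = 6.02 N + 1.76: N_eff = (132.0 − 1.76)/6.02 = 21.6346.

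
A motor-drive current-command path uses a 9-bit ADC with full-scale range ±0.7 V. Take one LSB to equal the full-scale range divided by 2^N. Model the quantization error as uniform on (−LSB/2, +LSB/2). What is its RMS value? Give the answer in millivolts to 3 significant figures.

Range = 0.7 − (-0.7) = 1.4 V.
LSB = 1.4 V / 2^9 = 2.7344 mV.
RMS of a uniform error over width LSB is LSB/√12 = 0.789 mV.

0.789 mV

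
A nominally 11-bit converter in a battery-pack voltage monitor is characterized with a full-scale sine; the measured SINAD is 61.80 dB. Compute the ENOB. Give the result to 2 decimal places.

9.97 bits

Inverting SNR = 6.02 N + 1.76: N_eff = (61.80 − 1.76)/6.02 = 9.9734.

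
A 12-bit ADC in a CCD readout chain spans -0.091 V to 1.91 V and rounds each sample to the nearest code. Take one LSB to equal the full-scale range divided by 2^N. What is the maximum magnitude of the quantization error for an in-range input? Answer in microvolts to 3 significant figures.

The full-scale span is 1.91 − (-0.091) = 2.001 V.
LSB = 2.001 V ÷ 2^12 = 2.001/4096 V = 488.53 µV.
Worst-case error for round-to-nearest is half an LSB: 244 µV.

244 µV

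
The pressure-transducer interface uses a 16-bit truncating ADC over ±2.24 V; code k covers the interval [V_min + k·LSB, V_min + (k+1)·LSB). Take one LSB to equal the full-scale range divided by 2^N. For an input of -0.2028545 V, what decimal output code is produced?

29800

Full-scale range = 2.24 V − (-2.24 V) = 4.48 V. LSB = 4.48 V / 2^16 ≈ 68.36 µV.
(V_in − V_min) × 2^16/range = (-0.2028545 − (-2.24)) × 65536/4.48 = 29800.528.
Floor → code = 29800.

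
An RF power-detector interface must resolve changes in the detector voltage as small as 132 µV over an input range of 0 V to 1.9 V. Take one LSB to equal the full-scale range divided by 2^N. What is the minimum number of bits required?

Full-scale range = 1.9 V.
Levels needed ≥ 1.9/132 µV = 14390. 2^14 = 16384 suffices, so N_min = 14.

14 bits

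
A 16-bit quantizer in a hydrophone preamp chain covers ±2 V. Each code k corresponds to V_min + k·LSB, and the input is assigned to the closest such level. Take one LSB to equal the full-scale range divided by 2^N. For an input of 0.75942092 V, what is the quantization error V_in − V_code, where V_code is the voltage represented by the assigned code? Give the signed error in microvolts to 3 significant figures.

Range = 2 − (-2) = 4 V. LSB = 4 V / 2^16 ≈ 61.04 µV.
(V_in − V_min)/LSB = (0.75942092 − (-2)) × 65536/4 = 45210.3524 → nearest code k = 45210.
Reconstructed level: -2 + 45210 × 4/65536 V = 0.75939941406 V.
e = 0.75942092 − (0.75939941406) = +21.5 µV.

+21.5 µV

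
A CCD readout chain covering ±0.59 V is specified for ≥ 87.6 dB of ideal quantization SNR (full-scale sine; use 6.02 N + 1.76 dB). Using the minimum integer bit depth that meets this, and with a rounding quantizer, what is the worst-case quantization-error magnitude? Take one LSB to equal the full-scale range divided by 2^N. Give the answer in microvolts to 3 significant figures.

18.0 µV

The full-scale span is 0.59 − (-0.59) = 1.18 V.
6.02 N + 1.76 ≥ 87.6 gives N ≥ 14.259, so the minimum integer is 15.
One LSB is 1.18 V / 32768 = 36.011 µV.
|e|_max = LSB/2 = 18.0 µV.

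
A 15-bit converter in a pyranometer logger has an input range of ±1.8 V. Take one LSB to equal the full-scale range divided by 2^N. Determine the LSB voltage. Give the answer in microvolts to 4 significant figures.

109.9 µV

The full-scale span is 1.8 − (-1.8) = 3.6 V.
Number of codes = 2^15 = 32768.
One LSB is 3.6 V / 32768 = 109.9 µV.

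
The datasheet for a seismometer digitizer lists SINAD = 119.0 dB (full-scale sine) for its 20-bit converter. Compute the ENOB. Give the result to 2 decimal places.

ENOB = (SINAD − 1.76) / 6.02 = (119.0 − 1.76) / 6.02 = 117.24 / 6.02 = 19.4751.

19.48 bits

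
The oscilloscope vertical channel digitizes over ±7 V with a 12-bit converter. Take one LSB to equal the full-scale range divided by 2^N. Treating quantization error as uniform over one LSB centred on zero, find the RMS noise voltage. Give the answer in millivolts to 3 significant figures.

Range = 7 − (-7) = 14 V.
Step size = 14/4096 V = 3.4180 mV.
For a uniform distribution on [−LSB/2, +LSB/2], V_rms = LSB/√12 = 3.4180 mV/3.4641 = 0.987 mV.

0.987 mV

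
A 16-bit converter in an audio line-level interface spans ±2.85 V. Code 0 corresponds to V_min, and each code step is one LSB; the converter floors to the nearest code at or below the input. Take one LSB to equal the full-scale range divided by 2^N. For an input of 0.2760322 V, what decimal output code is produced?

35941

Span: 2.85 V − (-2.85 V) = 5.7 V. LSB = 5.7 V / 2^16 ≈ 86.98 µV.
V_in − V_min = 0.2760322 − (-2.85) = 3.1260322 V.
Divide by LSB: 3.1260322 × 65536/5.7 = 35941.6923.
Truncating gives code 35941.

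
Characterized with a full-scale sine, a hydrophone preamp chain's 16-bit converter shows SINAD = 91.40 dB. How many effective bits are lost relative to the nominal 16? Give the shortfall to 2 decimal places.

N_eff = (91.40 − 1.76)/6.02 = 14.8904 bits.
Shortfall = 16 − 14.8904 = 1.1096 bits.

1.11 bits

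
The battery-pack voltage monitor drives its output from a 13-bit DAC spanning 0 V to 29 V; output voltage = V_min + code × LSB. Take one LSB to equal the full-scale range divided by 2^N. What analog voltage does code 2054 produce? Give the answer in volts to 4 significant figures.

Span = 29 V. LSB = 29 V / 2^13.
Output = V_min + (2054/8192) × range = 0 + 0.250732 × 29 V
      = 0 + 7.27124 = 7.27124 V.

7.271 V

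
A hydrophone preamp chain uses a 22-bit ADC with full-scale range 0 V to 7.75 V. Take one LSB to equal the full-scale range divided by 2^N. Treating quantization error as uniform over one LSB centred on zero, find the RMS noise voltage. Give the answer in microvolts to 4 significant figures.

0.5334 µV

Range is 7.75 V.
LSB = 7.75 V / 2^22 = 1.84774 µV.
σ_q = LSB/√12 = 1.84774 µV/3.4641 = 0.5334 µV.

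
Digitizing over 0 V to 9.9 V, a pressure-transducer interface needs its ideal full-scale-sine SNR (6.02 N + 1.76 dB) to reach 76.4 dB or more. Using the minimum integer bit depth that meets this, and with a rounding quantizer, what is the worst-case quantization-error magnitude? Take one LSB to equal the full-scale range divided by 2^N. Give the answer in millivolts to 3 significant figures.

0.604 mV

V_FS = 9.9 V.
6.02 N + 1.76 ≥ 76.4 gives N ≥ 12.399, so the minimum integer is 13.
One LSB is 9.9 V / 8192 = 1.2085 mV.
|e|_max = LSB/2 = 0.604 mV.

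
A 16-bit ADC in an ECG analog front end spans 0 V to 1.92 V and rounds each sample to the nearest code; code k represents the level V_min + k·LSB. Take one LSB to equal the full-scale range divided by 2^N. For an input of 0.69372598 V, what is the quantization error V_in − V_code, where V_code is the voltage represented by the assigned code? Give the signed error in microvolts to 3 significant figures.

Span = 1.92 V. LSB = 1.92 V / 2^16 ≈ 29.30 µV.
Position in LSBs: (0.69372598 − (0)) × 65536/1.92 = 23679.1801; rounding gives k = 23679.
Reconstructed level: 0 + 23679 × 1.92/65536 V = 0.69372070313 V.
Error = V_in − V_code = 0.69372598 − (0.69372070313) = +5.28 µV.

+5.28 µV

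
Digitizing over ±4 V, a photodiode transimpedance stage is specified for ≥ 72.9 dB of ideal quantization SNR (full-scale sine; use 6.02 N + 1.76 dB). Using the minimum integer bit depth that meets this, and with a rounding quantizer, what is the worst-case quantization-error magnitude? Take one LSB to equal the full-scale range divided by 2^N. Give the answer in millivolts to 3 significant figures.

0.977 mV

The full-scale span is 4 − (-4) = 8 V.
Solving 6.02 N ≥ 72.9 − 1.76: N ≥ 11.817. Round up → N = 12.
One LSB is 8 V / 4096 = 1.9531 mV.
|e|_max = LSB/2 = 0.977 mV.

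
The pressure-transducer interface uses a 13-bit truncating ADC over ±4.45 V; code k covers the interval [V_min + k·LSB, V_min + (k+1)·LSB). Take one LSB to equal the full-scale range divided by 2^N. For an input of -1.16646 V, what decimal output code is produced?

Full-scale range = 4.45 V − (-4.45 V) = 8.9 V. LSB = 8.9 V / 2^13 ≈ 1.086 mV.
V_in − V_min = -1.16646 − (-4.45) = 3.28354 V.
Divide by LSB: 3.28354 × 8192/8.9 = 3022.3325.
Truncating gives code 3022.

3022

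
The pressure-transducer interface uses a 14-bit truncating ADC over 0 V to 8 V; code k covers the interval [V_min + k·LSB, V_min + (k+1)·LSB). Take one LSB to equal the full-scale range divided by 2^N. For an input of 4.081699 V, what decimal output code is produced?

8359

Full-scale range = 8 V. LSB = 8 V / 2^14 ≈ 488.3 µV.
V_in − V_min = 4.081699 − (0) = 4.081699 V.
Divide by LSB: 4.081699 × 16384/8 = 8359.3196.
Truncating gives code 8359.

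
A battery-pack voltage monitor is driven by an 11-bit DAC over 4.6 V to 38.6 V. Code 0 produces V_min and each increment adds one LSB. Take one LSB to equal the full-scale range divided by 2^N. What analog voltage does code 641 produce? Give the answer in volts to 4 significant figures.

Full-scale range = 38.6 V − (4.6 V) = 34 V. LSB = 34 V / 2^11.
V_out = 4.6 + 641 × (34/2048) V
      = 4.6 + 10.6416 = 15.2416 V.

15.24 V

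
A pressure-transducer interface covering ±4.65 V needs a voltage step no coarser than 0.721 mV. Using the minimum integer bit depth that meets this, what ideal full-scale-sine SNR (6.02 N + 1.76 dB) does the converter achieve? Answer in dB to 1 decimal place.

86.0 dB

Full-scale range = 4.65 V − (-4.65 V) = 9.3 V.
9.3 V / 0.721 mV = 12900. Since 2^13 = 8192 and 2^14 = 16384, N = 14.
SNR = 6.02 × 14 + 1.76 = 86.04 dB.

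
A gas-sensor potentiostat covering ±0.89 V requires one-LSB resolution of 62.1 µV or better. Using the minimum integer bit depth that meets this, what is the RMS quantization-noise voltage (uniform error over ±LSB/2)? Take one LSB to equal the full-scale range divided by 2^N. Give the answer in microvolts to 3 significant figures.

The full-scale span is 0.89 − (-0.89) = 1.78 V.
Levels needed ≥ 1.78/62.1 µV = 28660. 2^15 = 32768 suffices, so N_min = 15.
LSB = 1.78 V ÷ 2^15 = 1.78/32768 V = 54.321 µV.
RMS noise = LSB/√12 = 15.7 µV.

15.7 µV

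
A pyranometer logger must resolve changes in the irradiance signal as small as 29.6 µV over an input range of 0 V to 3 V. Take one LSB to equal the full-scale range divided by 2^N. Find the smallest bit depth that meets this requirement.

Range is 3 V.
Required number of levels: 3/29.6 µV = 101350; smallest N with 2^N ≥ that is 17.

17 bits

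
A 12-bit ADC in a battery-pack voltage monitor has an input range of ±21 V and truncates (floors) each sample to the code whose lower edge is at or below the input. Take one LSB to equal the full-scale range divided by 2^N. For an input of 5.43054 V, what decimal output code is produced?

2577

Full-scale range = 21 V − (-21 V) = 42 V. LSB = 42 V / 2^12 ≈ 10.25 mV.
(V_in − V_min) × 2^12/range = (5.43054 − (-21)) × 4096/42 = 2577.607.
Floor → code = 2577.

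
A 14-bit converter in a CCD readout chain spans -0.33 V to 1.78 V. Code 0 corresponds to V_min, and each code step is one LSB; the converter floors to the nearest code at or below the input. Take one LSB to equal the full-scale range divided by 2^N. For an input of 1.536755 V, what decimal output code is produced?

The full-scale span is 1.78 − (-0.33) = 2.11 V. LSB = 2.11 V / 2^14 ≈ 128.8 µV.
V_in − V_min = 1.536755 − (-0.33) = 1.866755 V.
Divide by LSB: 1.866755 × 16384/2.11 = 14495.2199.
Truncating gives code 14495.

14495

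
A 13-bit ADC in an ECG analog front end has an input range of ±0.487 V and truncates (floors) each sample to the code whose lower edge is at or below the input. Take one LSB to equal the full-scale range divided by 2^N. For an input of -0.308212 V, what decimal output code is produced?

1503

Full-scale range = 0.487 V − (-0.487 V) = 0.974 V. LSB = 0.974 V / 2^13 ≈ 118.9 µV.
V_in − V_min = -0.308212 − (-0.487) = 0.178788 V.
Divide by LSB: 0.178788 × 8192/0.974 = 1503.7282.
Truncating gives code 1503.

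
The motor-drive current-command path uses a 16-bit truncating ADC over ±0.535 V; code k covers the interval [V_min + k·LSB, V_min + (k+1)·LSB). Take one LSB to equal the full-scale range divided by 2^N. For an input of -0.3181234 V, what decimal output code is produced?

13283

Range = 0.535 − (-0.535) = 1.07 V. LSB = 1.07 V / 2^16 ≈ 16.33 µV.
(V_in − V_min) × 2^16/range = (-0.3181234 − (-0.535)) × 65536/1.07 = 13283.388.
Floor → code = 13283.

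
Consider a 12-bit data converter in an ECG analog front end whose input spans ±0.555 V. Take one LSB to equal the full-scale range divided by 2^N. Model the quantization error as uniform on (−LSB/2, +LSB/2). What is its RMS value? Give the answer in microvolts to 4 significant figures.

78.23 µV

Span: 0.555 V − (-0.555 V) = 1.11 V.
LSB = 1.11 V ÷ 2^12 = 1.11/4096 V = 270.996 µV.
σ_q = LSB/√12 = 270.996 µV/3.4641 = 78.23 µV.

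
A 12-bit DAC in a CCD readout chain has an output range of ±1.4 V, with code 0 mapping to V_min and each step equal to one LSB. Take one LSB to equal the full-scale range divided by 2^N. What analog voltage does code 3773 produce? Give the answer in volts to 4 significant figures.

1.179 V

Range = 1.4 − (-1.4) = 2.8 V. LSB = 2.8 V / 2^12.
V_out = V_min + code × LSB = -1.4 V + 3773 × 2.8 V / 4096
      = -1.4 V + 2.57920 V = 1.17920 V.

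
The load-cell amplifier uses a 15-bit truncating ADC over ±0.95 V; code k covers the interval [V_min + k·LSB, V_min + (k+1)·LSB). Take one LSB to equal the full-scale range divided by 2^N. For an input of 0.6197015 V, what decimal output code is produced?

27071

Range = 0.95 − (-0.95) = 1.9 V. LSB = 1.9 V / 2^15 ≈ 57.98 µV.
V_in − V_min = 0.6197015 − (-0.95) = 1.5697015 V.
Divide by LSB: 1.5697015 × 32768/1.9 = 27071.5678.
Truncating gives code 27071.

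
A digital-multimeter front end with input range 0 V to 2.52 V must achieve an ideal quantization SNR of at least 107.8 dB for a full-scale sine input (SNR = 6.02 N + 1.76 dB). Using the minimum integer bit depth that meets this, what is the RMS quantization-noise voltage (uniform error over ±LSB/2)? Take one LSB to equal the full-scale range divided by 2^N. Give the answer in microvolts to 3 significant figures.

2.78 µV

Full-scale range = 2.52 V.
Required N = ⌈(107.8 − 1.76)/6.02⌉ = ⌈17.615⌉ = 18.
LSB = 2.52 V ÷ 2^18 = 2.52/262144 V = 9.6130 µV.
RMS noise = LSB/√12 = 2.78 µV.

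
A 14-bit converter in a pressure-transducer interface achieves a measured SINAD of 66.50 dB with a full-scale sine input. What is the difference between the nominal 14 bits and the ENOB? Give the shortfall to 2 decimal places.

Effective bits = (66.50 − 1.76)/6.02 = 10.7542.
Shortfall = 14 − 10.7542 = 3.2458 bits.

3.25 bits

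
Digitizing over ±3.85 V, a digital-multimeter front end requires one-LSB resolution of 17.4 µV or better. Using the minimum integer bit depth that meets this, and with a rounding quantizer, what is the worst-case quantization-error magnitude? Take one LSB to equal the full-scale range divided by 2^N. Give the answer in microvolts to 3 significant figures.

7.34 µV

Full-scale range = 3.85 V − (-3.85 V) = 7.7 V.
Levels needed ≥ 7.7/17.4 µV = 442500. 2^19 = 524288 suffices, so N_min = 19.
One LSB is 7.7 V / 524288 = 14.687 µV.
|e|_max = LSB/2 = 7.34 µV.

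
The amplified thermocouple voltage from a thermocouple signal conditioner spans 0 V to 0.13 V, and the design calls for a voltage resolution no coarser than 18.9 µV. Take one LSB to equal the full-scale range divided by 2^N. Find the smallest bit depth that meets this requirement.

Full-scale range = 0.13 V.
Need 2^N ≥ 0.13 V / 18.9 µV = 6878 → N_min = 13.

13 bits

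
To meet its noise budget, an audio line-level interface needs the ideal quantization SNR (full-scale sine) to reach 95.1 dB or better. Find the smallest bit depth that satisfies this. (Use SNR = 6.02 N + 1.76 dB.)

N ≥ (95.1 − 1.76)/6.02 = 15.505 → N_min = 16.

16 bits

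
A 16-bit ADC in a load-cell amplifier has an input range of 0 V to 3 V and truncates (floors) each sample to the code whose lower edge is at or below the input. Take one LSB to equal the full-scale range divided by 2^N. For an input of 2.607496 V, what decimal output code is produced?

V_FS = 3 V. LSB = 3 V / 2^16 ≈ 45.78 µV.
(V_in − V_min) × 2^16/range = (2.607496 − (0)) × 65536/3 = 56961.619.
Floor → code = 56961.

56961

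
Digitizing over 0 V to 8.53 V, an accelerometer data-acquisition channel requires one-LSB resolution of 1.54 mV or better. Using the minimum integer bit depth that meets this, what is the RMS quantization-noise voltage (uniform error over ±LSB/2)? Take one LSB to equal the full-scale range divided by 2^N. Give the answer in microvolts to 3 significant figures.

301 µV

Full-scale range = 8.53 V.
Need 2^N ≥ 8.53 V / 1.54 mV = 5539 → N_min = 13.
Step size = 8.53/8192 V = 1.0413 mV.
σ_q = LSB/√12 = 1.0413 mV/3.4641 = 301 µV.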